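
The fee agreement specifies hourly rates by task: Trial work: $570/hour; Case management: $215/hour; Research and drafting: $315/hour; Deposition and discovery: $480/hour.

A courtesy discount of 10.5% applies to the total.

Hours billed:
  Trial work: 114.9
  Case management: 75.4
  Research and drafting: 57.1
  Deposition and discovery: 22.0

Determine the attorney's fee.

$98,674.20

Trial work: 114.9 × $570 = $65,493.00
Case management: 75.4 × $215 = $16,211.00
Research and drafting: 57.1 × $315 = $17,986.50
Deposition and discovery: 22.0 × $480 = $10,560.00
Subtotal: $110,250.50
Less 10.5% discount: −$11,576.30
Total: $110,250.50 − $11,576.30 = $98,674.20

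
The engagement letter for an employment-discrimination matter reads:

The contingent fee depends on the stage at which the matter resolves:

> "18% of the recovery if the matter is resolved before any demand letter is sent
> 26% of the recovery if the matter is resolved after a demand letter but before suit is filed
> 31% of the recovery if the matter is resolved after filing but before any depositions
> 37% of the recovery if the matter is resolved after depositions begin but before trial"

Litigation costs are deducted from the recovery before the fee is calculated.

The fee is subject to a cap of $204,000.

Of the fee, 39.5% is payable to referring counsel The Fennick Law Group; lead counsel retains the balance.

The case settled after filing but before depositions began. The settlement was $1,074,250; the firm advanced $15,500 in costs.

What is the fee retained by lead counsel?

$123,420.00

Fee base (net of costs): $1,074,250 − $15,500 = $1,058,750
The matter settled after filing but before depositions began, so the 31% rate applies.
$1,058,750 × 31% = $328,212.50
$328,212.50 exceeds the $204,000 cap, so the fee is capped at $204,000.00.
Referral share: 39.5% of $204,000.00 = $80,580.00; lead counsel retains $204,000.00 − $80,580.00 = $123,420.00.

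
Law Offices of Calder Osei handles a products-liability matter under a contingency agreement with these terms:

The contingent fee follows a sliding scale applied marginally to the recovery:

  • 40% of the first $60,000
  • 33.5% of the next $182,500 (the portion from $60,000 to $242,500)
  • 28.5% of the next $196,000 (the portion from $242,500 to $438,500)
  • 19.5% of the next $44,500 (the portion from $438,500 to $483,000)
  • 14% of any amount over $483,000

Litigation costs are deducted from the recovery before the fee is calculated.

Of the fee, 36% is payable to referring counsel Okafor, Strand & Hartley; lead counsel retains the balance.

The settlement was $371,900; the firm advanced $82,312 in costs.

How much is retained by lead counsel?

$63,076.85

Fee base (net of costs): $371,900 − $82,312 = $289,588
First $60,000 at 40% = $24,000.00
Next $182,500 at 33.5% = $61,137.50
Remaining $47,088 at 28.5% = $13,420.08
Fee: $24,000.00 + $61,137.50 + $13,420.08 = $98,557.58
Referral share: 36% of $98,557.58 = $35,480.73; lead counsel retains $98,557.58 − $35,480.73 = $63,076.85.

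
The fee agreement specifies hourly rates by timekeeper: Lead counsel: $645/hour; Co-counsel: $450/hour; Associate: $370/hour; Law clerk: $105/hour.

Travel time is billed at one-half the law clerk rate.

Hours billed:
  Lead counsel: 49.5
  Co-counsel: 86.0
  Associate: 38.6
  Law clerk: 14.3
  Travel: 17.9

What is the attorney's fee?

Lead counsel: 49.5 × $645 = $31,927.50
Co-counsel: 86.0 × $450 = $38,700.00
Associate: 38.6 × $370 = $14,282.00
Law clerk: 14.3 × $105 = $1,501.50
Subtotal: $31,927.50 + $38,700.00 + $14,282.00 + $1,501.50 = $86,411.00
Travel: 17.9 × ($105 ÷ 2) = 17.9 × $52.50 = $939.75
Total: $86,411.00 + $939.75 = $87,350.75

$87,350.75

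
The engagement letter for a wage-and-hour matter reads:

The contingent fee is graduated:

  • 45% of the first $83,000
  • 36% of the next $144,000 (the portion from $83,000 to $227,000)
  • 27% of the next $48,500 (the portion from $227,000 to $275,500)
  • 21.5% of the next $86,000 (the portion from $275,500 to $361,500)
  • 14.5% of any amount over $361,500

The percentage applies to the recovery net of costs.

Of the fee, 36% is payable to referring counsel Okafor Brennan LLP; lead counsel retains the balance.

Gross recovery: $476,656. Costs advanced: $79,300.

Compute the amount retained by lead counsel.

$80,623.44

Fee base (net of costs): $476,656 − $79,300 = $397,356
First $83,000 at 45% = $37,350.00
Next $144,000 at 36% = $51,840.00
Next $48,500 at 27% = $13,095.00
Next $86,000 at 21.5% = $18,490.00
Remaining $35,856 at 14.5% = $5,199.12
Fee: $37,350.00 + $51,840.00 + $13,095.00 + $18,490.00 + $5,199.12 = $125,974.12
Referral share: 36% of $125,974.12 = $45,350.68; lead counsel retains $125,974.12 − $45,350.68 = $80,623.44.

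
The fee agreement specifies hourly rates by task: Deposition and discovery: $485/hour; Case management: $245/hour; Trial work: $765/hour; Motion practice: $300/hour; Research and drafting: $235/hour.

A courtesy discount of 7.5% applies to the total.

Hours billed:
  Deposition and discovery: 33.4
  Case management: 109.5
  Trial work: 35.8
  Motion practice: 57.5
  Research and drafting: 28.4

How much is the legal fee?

Deposition and discovery: 33.4 × $485 = $16,199.00
Case management: 109.5 × $245 = $26,827.50
Trial work: 35.8 × $765 = $27,387.00
Motion practice: 57.5 × $300 = $17,250.00
Research and drafting: 28.4 × $235 = $6,674.00
Subtotal: $94,337.50
Less 7.5% discount: −$7,075.31
Total: $94,337.50 − $7,075.31 = $87,262.19

$87,262.19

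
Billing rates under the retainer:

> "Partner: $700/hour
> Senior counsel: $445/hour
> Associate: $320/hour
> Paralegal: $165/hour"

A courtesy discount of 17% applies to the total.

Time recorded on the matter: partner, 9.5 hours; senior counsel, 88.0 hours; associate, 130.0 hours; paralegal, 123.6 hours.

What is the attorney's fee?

$89,477.32

Partner: 9.5 × $700 = $6,650.00
Senior counsel: 88.0 × $445 = $39,160.00
Associate: 130.0 × $320 = $41,600.00
Paralegal: 123.6 × $165 = $20,394.00
Subtotal: $107,804.00
Less 17% discount: −$18,326.68
Total: $107,804.00 − $18,326.68 = $89,477.32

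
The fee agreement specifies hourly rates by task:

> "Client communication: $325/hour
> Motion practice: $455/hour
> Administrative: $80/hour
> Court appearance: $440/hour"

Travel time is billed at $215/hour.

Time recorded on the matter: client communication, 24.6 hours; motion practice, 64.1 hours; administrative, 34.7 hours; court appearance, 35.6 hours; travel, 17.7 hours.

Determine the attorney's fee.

$59,406.00

Client communication: 24.6 × $325 = $7,995.00
Motion practice: 64.1 × $455 = $29,165.50
Administrative: 34.7 × $80 = $2,776.00
Court appearance: 35.6 × $440 = $15,664.00
Subtotal: $7,995.00 + $29,165.50 + $2,776.00 + $15,664.00 = $55,600.50
Travel: 17.7 × $215 = $3,805.50
Total: $55,600.50 + $3,805.50 = $59,406.00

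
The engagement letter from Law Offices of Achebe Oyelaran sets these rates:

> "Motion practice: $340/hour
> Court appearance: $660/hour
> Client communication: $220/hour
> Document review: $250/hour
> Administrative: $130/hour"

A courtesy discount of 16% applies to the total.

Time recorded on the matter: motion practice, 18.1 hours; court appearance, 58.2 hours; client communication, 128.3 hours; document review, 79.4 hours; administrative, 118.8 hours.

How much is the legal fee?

$90,792.24

Motion practice: 18.1 × $340 = $6,154.00
Court appearance: 58.2 × $660 = $38,412.00
Client communication: 128.3 × $220 = $28,226.00
Document review: 79.4 × $250 = $19,850.00
Administrative: 118.8 × $130 = $15,444.00
Subtotal: $108,086.00
Less 16% discount: −$17,293.76
Total: $108,086.00 − $17,293.76 = $90,792.24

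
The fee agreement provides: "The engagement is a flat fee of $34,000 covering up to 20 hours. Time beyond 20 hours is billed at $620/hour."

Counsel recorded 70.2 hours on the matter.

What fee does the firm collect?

$65,124.00

Flat fee: $34,000.00
Excess hours: 70.2 − 20 = 50.2
Overrun: 50.2 × $620 = $31,124.00
Total: $34,000.00 + $31,124.00 = $65,124.00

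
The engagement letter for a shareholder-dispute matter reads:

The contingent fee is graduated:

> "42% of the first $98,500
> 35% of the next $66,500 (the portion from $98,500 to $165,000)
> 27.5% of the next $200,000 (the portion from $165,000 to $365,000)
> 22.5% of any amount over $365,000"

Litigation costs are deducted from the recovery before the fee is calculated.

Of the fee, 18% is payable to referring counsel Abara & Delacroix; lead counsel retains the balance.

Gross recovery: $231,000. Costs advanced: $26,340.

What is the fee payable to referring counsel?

$13,599.27

Fee base (net of costs): $231,000 − $26,340 = $204,660
First $98,500 at 42% = $41,370.00
Next $66,500 at 35% = $23,275.00
Remaining $39,660 at 27.5% = $10,906.50
Fee: $41,370.00 + $23,275.00 + $10,906.50 = $75,551.50
Referral share: 18% of $75,551.50 = $13,599.27; lead counsel retains $75,551.50 − $13,599.27 = $61,952.23.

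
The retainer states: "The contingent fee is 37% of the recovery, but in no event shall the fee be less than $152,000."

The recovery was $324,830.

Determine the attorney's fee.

$152,000.00

37% of $324,830 = $120,187.10
That is below the $152,000 minimum, so the minimum applies.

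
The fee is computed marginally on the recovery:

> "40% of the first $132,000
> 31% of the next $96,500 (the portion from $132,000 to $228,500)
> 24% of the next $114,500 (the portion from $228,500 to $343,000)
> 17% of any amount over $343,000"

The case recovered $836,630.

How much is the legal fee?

First $132,000 at 40% = $52,800.00
Next $96,500 at 31% = $29,915.00
Next $114,500 at 24% = $27,480.00
Remaining $493,630 at 17% = $83,917.10
Fee: $52,800.00 + $29,915.00 + $27,480.00 + $83,917.10 = $194,112.10

$194,112.10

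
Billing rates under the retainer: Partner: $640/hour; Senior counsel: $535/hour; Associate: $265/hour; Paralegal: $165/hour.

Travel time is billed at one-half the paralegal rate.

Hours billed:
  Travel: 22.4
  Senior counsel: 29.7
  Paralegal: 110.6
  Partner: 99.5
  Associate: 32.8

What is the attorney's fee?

Partner: 99.5 × $640 = $63,680.00
Senior counsel: 29.7 × $535 = $15,889.50
Associate: 32.8 × $265 = $8,692.00
Paralegal: 110.6 × $165 = $18,249.00
Subtotal: $63,680.00 + $15,889.50 + $8,692.00 + $18,249.00 = $106,510.50
Travel: 22.4 × ($165 ÷ 2) = 22.4 × $82.50 = $1,848.00
Total: $106,510.50 + $1,848.00 = $108,358.50

$108,358.50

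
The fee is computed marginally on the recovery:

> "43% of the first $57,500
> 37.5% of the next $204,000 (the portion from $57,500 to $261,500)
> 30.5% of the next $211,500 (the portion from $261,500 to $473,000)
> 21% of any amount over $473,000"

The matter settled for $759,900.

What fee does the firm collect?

$225,981.50

First $57,500 at 43% = $24,725.00
Next $204,000 at 37.5% = $76,500.00
Next $211,500 at 30.5% = $64,507.50
Remaining $286,900 at 21% = $60,249.00
Fee: $24,725.00 + $76,500.00 + $64,507.50 + $60,249.00 = $225,981.50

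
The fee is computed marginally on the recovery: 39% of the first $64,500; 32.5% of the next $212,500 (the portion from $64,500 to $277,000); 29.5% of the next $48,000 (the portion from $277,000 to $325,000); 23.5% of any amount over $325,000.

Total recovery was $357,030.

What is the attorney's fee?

First $64,500 at 39% = $25,155.00
Next $212,500 at 32.5% = $69,062.50
Next $48,000 at 29.5% = $14,160.00
Remaining $32,030 at 23.5% = $7,527.05
Fee: $25,155.00 + $69,062.50 + $14,160.00 + $7,527.05 = $115,904.55

$115,904.55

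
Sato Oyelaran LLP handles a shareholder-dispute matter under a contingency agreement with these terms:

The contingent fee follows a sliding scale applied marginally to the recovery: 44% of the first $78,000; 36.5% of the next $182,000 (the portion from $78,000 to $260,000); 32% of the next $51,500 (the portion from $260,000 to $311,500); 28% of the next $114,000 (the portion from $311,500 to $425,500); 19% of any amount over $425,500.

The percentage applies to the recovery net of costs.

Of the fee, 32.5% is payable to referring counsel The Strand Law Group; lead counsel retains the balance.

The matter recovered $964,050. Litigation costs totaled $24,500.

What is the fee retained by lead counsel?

Fee base (net of costs): $964,050 − $24,500 = $939,550
First $78,000 at 44% = $34,320.00
Next $182,000 at 36.5% = $66,430.00
Next $51,500 at 32% = $16,480.00
Next $114,000 at 28% = $31,920.00
Remaining $514,050 at 19% = $97,669.50
Fee: $34,320.00 + $66,430.00 + $16,480.00 + $31,920.00 + $97,669.50 = $246,819.50
Referral share: 32.5% of $246,819.50 = $80,216.34; lead counsel retains $246,819.50 − $80,216.34 = $166,603.16.

$166,603.16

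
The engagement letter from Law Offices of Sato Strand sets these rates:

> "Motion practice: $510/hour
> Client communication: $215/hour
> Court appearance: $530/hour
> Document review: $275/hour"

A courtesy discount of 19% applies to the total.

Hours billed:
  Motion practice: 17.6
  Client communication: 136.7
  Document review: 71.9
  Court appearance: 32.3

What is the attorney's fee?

Motion practice: 17.6 × $510 = $8,976.00
Client communication: 136.7 × $215 = $29,390.50
Court appearance: 32.3 × $530 = $17,119.00
Document review: 71.9 × $275 = $19,772.50
Subtotal: $75,258.00
Less 19% discount: −$14,299.02
Total: $75,258.00 − $14,299.02 = $60,958.98

$60,958.98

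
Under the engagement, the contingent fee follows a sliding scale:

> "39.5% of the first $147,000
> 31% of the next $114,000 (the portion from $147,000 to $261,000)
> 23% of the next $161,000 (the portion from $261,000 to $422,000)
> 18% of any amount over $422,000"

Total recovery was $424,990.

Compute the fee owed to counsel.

$130,973.20

First $147,000 at 39.5% = $58,065.00
Next $114,000 at 31% = $35,340.00
Next $161,000 at 23% = $37,030.00
Remaining $2,990 at 18% = $538.20
Fee: $58,065.00 + $35,340.00 + $37,030.00 + $538.20 = $130,973.20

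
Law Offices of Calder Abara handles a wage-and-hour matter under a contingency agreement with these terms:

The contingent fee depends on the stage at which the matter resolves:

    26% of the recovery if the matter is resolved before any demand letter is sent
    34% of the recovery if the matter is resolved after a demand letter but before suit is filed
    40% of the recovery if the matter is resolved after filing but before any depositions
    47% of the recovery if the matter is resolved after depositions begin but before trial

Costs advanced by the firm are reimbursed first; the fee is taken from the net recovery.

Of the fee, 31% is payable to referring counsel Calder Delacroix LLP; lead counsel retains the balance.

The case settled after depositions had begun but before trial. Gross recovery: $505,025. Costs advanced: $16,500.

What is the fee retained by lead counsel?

$158,428.66

Fee base (net of costs): $505,025 − $16,500 = $488,525
The matter settled after depositions had begun but before trial, so the 47% rate applies.
$488,525 × 47% = $229,606.75
Referral share: 31% of $229,606.75 = $71,178.09; lead counsel retains $229,606.75 − $71,178.09 = $158,428.66.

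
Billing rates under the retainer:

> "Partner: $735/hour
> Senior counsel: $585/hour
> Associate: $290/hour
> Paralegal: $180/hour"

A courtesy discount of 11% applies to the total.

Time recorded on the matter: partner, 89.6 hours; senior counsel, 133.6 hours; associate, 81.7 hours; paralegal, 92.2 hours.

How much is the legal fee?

Partner: 89.6 × $735 = $65,856.00
Senior counsel: 133.6 × $585 = $78,156.00
Associate: 81.7 × $290 = $23,693.00
Paralegal: 92.2 × $180 = $16,596.00
Subtotal: $184,301.00
Less 11% discount: −$20,273.11
Total: $184,301.00 − $20,273.11 = $164,027.89

$164,027.89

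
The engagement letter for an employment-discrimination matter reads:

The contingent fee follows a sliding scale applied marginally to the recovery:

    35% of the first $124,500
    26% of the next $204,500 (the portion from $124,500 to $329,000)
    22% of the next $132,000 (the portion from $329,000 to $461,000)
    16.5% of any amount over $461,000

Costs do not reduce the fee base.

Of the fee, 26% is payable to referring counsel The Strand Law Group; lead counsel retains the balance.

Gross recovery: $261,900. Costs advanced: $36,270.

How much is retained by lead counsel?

$58,681.26

Fee base is the gross recovery, $261,900; costs are reimbursed separately.
First $124,500 at 35% = $43,575.00
Remaining $137,400 at 26% = $35,724.00
Fee: $43,575.00 + $35,724.00 = $79,299.00
Referral share: 26% of $79,299.00 = $20,617.74; lead counsel retains $79,299.00 − $20,617.74 = $58,681.26.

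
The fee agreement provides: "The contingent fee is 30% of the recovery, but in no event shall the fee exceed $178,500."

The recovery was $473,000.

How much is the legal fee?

30% of $473,000 = $141,900.00
That is under the $178,500 cap.

$141,900.00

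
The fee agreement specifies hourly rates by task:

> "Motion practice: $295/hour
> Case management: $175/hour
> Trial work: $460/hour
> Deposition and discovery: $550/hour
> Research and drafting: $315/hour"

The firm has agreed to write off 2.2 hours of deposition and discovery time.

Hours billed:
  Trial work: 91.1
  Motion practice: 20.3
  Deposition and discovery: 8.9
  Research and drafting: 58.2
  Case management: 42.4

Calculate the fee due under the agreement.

$77,332.50

Motion practice: 20.3 × $295 = $5,988.50
Case management: 42.4 × $175 = $7,420.00
Trial work: 91.1 × $460 = $41,906.00
Deposition and discovery: 8.9 × $550 = $4,895.00
Research and drafting: 58.2 × $315 = $18,333.00
Subtotal: $78,542.50
Write-off: 2.2 × $550 = $1,210.00
Total: $78,542.50 − $1,210.00 = $77,332.50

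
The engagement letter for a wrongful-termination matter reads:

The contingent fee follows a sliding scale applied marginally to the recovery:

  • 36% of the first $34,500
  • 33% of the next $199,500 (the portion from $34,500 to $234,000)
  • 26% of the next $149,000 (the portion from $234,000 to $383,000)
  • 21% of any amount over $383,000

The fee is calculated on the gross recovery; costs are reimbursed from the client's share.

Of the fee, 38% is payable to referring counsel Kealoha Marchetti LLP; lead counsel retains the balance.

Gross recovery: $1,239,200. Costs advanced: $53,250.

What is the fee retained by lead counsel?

Fee base is the gross recovery, $1,239,200; costs are reimbursed separately.
First $34,500 at 36% = $12,420.00
Next $199,500 at 33% = $65,835.00
Next $149,000 at 26% = $38,740.00
Remaining $856,200 at 21% = $179,802.00
Fee: $12,420.00 + $65,835.00 + $38,740.00 + $179,802.00 = $296,797.00
Referral share: 38% of $296,797.00 = $112,782.86; lead counsel retains $296,797.00 − $112,782.86 = $184,014.14.

$184,014.14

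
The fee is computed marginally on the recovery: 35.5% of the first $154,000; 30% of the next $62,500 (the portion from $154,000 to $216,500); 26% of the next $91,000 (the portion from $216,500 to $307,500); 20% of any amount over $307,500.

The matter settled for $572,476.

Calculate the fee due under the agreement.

First $154,000 at 35.5% = $54,670.00
Next $62,500 at 30% = $18,750.00
Next $91,000 at 26% = $23,660.00
Remaining $264,976 at 20% = $52,995.20
Fee: $54,670.00 + $18,750.00 + $23,660.00 + $52,995.20 = $150,075.20

$150,075.20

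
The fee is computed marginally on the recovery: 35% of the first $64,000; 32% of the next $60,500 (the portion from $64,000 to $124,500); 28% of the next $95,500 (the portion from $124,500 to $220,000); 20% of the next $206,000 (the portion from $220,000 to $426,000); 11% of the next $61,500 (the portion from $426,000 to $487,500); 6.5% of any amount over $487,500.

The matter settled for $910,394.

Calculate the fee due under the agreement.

$143,953.11

First $64,000 at 35% = $22,400.00
Next $60,500 at 32% = $19,360.00
Next $95,500 at 28% = $26,740.00
Next $206,000 at 20% = $41,200.00
Next $61,500 at 11% = $6,765.00
Remaining $422,894 at 6.5% = $27,488.11
Fee: $22,400.00 + $19,360.00 + $26,740.00 + $41,200.00 + $6,765.00 + $27,488.11 = $143,953.11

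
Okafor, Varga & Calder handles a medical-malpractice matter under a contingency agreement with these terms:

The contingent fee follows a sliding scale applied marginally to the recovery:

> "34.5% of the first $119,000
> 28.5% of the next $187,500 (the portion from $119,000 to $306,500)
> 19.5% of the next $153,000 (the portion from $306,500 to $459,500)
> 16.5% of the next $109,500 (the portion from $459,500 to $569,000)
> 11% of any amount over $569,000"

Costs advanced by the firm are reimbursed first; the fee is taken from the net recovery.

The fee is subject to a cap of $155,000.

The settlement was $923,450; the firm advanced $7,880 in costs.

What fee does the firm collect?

$155,000.00

Fee base (net of costs): $923,450 − $7,880 = $915,570
First $119,000 at 34.5% = $41,055.00
Next $187,500 at 28.5% = $53,437.50
Next $153,000 at 19.5% = $29,835.00
Next $109,500 at 16.5% = $18,067.50
Remaining $346,570 at 11% = $38,122.70
Fee: $41,055.00 + $53,437.50 + $29,835.00 + $18,067.50 + $38,122.70 = $180,517.70
$180,517.70 exceeds the $155,000 cap, so the fee is capped at $155,000.00.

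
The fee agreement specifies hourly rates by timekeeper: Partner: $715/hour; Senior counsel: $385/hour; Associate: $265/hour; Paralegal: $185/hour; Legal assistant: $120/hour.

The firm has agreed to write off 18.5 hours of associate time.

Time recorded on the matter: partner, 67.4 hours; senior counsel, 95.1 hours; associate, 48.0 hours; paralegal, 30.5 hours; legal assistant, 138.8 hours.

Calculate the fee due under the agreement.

$114,920.50

Partner: 67.4 × $715 = $48,191.00
Senior counsel: 95.1 × $385 = $36,613.50
Associate: 48.0 × $265 = $12,720.00
Paralegal: 30.5 × $185 = $5,642.50
Legal assistant: 138.8 × $120 = $16,656.00
Subtotal: $119,823.00
Write-off: 18.5 × $265 = $4,902.50
Total: $119,823.00 − $4,902.50 = $114,920.50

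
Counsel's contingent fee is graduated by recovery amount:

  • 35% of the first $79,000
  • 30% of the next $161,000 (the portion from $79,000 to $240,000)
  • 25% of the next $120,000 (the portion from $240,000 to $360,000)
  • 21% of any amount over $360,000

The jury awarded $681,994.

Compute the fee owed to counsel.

$173,568.74

First $79,000 at 35% = $27,650.00
Next $161,000 at 30% = $48,300.00
Next $120,000 at 25% = $30,000.00
Remaining $321,994 at 21% = $67,618.74
Fee: $27,650.00 + $48,300.00 + $30,000.00 + $67,618.74 = $173,568.74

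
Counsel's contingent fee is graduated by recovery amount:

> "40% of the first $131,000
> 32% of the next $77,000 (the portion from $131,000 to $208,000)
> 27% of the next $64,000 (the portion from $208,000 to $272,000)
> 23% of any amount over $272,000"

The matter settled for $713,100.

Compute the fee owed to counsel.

First $131,000 at 40% = $52,400.00
Next $77,000 at 32% = $24,640.00
Next $64,000 at 27% = $17,280.00
Remaining $441,100 at 23% = $101,453.00
Fee: $52,400.00 + $24,640.00 + $17,280.00 + $101,453.00 = $195,773.00

$195,773.00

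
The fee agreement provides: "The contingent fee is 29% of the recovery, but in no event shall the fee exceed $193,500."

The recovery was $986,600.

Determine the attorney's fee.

$193,500.00

29% of $986,600 = $286,114.00
That exceeds the $193,500 cap, so the fee is capped at $193,500.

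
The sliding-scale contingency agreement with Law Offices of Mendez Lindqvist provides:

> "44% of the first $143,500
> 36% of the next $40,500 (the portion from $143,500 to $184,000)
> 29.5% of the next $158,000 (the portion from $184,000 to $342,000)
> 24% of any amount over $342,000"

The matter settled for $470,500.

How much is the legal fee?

First $143,500 at 44% = $63,140.00
Next $40,500 at 36% = $14,580.00
Next $158,000 at 29.5% = $46,610.00
Remaining $128,500 at 24% = $30,840.00
Fee: $63,140.00 + $14,580.00 + $46,610.00 + $30,840.00 = $155,170.00

$155,170.00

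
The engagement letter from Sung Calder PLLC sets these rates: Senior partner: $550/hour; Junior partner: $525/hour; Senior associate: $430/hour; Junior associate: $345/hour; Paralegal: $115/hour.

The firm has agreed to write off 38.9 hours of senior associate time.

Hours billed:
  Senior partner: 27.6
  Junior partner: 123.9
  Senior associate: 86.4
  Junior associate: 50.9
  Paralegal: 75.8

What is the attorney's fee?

$126,930.00

Senior partner: 27.6 × $550 = $15,180.00
Junior partner: 123.9 × $525 = $65,047.50
Senior associate: 86.4 × $430 = $37,152.00
Junior associate: 50.9 × $345 = $17,560.50
Paralegal: 75.8 × $115 = $8,717.00
Subtotal: $143,657.00
Write-off: 38.9 × $430 = $16,727.00
Total: $143,657.00 − $16,727.00 = $126,930.00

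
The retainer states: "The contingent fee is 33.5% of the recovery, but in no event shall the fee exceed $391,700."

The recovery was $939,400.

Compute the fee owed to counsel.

33.5% of $939,400 = $314,699.00
That is under the $391,700 cap.

$314,699.00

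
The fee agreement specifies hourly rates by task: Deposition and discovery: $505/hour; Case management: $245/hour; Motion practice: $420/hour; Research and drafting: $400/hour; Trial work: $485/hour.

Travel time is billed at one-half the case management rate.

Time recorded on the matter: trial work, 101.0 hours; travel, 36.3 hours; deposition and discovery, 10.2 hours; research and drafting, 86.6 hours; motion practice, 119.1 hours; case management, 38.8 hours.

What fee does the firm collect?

Deposition and discovery: 10.2 × $505 = $5,151.00
Case management: 38.8 × $245 = $9,506.00
Motion practice: 119.1 × $420 = $50,022.00
Research and drafting: 86.6 × $400 = $34,640.00
Trial work: 101.0 × $485 = $48,985.00
Subtotal: $5,151.00 + $9,506.00 + $50,022.00 + $34,640.00 + $48,985.00 = $148,304.00
Travel: 36.3 × ($245 ÷ 2) = 36.3 × $122.50 = $4,446.75
Total: $148,304.00 + $4,446.75 = $152,750.75

$152,750.75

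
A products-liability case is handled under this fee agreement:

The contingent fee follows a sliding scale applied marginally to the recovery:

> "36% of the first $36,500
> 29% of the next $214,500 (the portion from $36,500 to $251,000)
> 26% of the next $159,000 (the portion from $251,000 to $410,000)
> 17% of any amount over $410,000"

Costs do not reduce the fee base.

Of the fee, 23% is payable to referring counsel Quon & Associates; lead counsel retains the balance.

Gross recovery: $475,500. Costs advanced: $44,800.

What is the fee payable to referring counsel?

$29,398.60

Fee base is the gross recovery, $475,500; costs are reimbursed separately.
First $36,500 at 36% = $13,140.00
Next $214,500 at 29% = $62,205.00
Next $159,000 at 26% = $41,340.00
Remaining $65,500 at 17% = $11,135.00
Fee: $13,140.00 + $62,205.00 + $41,340.00 + $11,135.00 = $127,820.00
Referral share: 23% of $127,820.00 = $29,398.60; lead counsel retains $127,820.00 − $29,398.60 = $98,421.40.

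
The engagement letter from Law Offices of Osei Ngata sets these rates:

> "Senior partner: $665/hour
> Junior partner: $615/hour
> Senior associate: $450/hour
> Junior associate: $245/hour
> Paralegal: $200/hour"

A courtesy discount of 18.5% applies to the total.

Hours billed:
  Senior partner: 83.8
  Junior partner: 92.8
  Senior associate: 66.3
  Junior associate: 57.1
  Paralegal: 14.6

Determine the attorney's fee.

$130,027.95

Senior partner: 83.8 × $665 = $55,727.00
Junior partner: 92.8 × $615 = $57,072.00
Senior associate: 66.3 × $450 = $29,835.00
Junior associate: 57.1 × $245 = $13,989.50
Paralegal: 14.6 × $200 = $2,920.00
Subtotal: $159,543.50
Less 18.5% discount: −$29,515.55
Total: $159,543.50 − $29,515.55 = $130,027.95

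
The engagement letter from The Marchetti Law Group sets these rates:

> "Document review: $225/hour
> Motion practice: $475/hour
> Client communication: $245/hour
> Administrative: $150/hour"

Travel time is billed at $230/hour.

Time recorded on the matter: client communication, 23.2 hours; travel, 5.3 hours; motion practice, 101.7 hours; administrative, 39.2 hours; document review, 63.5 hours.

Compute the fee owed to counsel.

$75,378.00

Document review: 63.5 × $225 = $14,287.50
Motion practice: 101.7 × $475 = $48,307.50
Client communication: 23.2 × $245 = $5,684.00
Administrative: 39.2 × $150 = $5,880.00
Subtotal: $14,287.50 + $48,307.50 + $5,684.00 + $5,880.00 = $74,159.00
Travel: 5.3 × $230 = $1,219.00
Total: $74,159.00 + $1,219.00 = $75,378.00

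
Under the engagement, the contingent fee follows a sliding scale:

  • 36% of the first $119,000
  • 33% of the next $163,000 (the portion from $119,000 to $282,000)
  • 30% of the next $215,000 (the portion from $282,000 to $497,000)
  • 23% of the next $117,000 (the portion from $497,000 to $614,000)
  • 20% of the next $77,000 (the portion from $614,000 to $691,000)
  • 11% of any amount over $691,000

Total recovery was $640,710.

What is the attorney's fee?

$193,382.00

First $119,000 at 36% = $42,840.00
Next $163,000 at 33% = $53,790.00
Next $215,000 at 30% = $64,500.00
Next $117,000 at 23% = $26,910.00
Remaining $26,710 at 20% = $5,342.00
Fee: $42,840.00 + $53,790.00 + $64,500.00 + $26,910.00 + $5,342.00 = $193,382.00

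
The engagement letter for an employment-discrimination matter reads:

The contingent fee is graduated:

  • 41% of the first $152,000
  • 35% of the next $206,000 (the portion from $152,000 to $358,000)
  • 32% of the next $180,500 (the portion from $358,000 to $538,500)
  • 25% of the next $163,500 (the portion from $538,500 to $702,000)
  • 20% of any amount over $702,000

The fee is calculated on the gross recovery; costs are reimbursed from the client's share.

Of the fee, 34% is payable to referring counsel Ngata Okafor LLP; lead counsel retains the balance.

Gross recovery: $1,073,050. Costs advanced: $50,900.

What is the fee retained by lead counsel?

$202,794.90

Fee base is the gross recovery, $1,073,050; costs are reimbursed separately.
First $152,000 at 41% = $62,320.00
Next $206,000 at 35% = $72,100.00
Next $180,500 at 32% = $57,760.00
Next $163,500 at 25% = $40,875.00
Remaining $371,050 at 20% = $74,210.00
Fee: $62,320.00 + $72,100.00 + $57,760.00 + $40,875.00 + $74,210.00 = $307,265.00
Referral share: 34% of $307,265.00 = $104,470.10; lead counsel retains $307,265.00 − $104,470.10 = $202,794.90.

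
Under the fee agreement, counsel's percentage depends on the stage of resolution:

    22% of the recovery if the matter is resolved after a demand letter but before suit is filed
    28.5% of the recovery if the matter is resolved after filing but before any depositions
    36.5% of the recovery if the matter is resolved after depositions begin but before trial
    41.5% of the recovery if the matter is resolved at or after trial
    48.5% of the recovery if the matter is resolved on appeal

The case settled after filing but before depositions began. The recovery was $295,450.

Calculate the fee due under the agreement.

The matter settled after filing but before depositions began, so the 28.5% rate applies.
$295,450 × 28.5% = $84,203.25

$84,203.25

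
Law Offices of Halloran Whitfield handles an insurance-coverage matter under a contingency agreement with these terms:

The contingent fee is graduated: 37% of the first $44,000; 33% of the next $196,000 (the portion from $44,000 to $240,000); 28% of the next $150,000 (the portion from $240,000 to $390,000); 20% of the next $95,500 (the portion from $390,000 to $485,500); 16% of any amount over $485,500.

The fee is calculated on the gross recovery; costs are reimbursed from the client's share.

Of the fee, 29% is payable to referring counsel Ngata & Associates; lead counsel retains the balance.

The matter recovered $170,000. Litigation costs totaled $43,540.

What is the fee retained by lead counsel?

$41,080.60

Fee base is the gross recovery, $170,000; costs are reimbursed separately.
First $44,000 at 37% = $16,280.00
Remaining $126,000 at 33% = $41,580.00
Fee: $16,280.00 + $41,580.00 = $57,860.00
Referral share: 29% of $57,860.00 = $16,779.40; lead counsel retains $57,860.00 − $16,779.40 = $41,080.60.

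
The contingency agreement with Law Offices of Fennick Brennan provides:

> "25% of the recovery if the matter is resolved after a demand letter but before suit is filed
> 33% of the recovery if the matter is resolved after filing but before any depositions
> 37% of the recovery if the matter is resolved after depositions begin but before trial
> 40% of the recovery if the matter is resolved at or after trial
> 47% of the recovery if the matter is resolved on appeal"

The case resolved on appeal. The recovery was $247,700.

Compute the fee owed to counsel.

The matter resolved on appeal, so the 47% rate applies.
$247,700 × 47% = $116,419.00

$116,419.00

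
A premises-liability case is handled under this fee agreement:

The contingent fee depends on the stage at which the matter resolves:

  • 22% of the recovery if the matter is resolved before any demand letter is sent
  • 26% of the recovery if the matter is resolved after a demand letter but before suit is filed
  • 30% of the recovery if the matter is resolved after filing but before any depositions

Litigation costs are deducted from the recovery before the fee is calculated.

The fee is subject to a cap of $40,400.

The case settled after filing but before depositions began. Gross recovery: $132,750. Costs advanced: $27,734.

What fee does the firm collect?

$31,504.80

Fee base (net of costs): $132,750 − $27,734 = $105,016
The matter settled after filing but before depositions began, so the 30% rate applies.
$105,016 × 30% = $31,504.80
$31,504.80 is under the $40,400 cap.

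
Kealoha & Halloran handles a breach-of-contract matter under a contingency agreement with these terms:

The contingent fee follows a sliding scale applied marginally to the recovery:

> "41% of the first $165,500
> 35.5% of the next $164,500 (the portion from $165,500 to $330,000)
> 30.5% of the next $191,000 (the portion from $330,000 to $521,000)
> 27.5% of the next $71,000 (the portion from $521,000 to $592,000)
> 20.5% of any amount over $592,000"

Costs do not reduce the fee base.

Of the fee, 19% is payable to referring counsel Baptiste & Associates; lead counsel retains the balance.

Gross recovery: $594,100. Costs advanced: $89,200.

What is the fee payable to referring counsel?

$38,847.97

Fee base is the gross recovery, $594,100; costs are reimbursed separately.
First $165,500 at 41% = $67,855.00
Next $164,500 at 35.5% = $58,397.50
Next $191,000 at 30.5% = $58,255.00
Next $71,000 at 27.5% = $19,525.00
Remaining $2,100 at 20.5% = $430.50
Fee: $67,855.00 + $58,397.50 + $58,255.00 + $19,525.00 + $430.50 = $204,463.00
Referral share: 19% of $204,463.00 = $38,847.97; lead counsel retains $204,463.00 − $38,847.97 = $165,615.03.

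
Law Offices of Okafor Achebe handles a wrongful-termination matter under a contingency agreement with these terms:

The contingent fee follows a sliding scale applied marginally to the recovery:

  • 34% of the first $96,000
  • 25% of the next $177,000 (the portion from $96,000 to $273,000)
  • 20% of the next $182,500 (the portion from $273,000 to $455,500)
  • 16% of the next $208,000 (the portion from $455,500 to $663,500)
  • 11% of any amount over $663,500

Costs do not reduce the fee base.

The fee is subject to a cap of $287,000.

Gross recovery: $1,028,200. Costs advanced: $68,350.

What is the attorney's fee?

Fee base is the gross recovery, $1,028,200; costs are reimbursed separately.
First $96,000 at 34% = $32,640.00
Next $177,000 at 25% = $44,250.00
Next $182,500 at 20% = $36,500.00
Next $208,000 at 16% = $33,280.00
Remaining $364,700 at 11% = $40,117.00
Fee: $32,640.00 + $44,250.00 + $36,500.00 + $33,280.00 + $40,117.00 = $186,787.00
$186,787.00 is under the $287,000 cap.

$186,787.00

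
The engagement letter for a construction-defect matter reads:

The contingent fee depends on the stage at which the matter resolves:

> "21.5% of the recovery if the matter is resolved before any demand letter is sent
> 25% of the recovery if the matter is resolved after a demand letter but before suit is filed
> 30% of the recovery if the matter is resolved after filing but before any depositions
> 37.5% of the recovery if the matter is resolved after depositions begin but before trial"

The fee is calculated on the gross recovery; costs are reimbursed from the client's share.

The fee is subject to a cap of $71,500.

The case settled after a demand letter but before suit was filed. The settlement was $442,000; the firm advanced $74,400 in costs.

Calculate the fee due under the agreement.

$71,500.00

Fee base is the gross recovery, $442,000; costs are reimbursed separately.
The matter settled after a demand letter but before suit was filed, so the 25% rate applies.
$442,000 × 25% = $110,500.00
$110,500.00 exceeds the $71,500 cap, so the fee is capped at $71,500.00.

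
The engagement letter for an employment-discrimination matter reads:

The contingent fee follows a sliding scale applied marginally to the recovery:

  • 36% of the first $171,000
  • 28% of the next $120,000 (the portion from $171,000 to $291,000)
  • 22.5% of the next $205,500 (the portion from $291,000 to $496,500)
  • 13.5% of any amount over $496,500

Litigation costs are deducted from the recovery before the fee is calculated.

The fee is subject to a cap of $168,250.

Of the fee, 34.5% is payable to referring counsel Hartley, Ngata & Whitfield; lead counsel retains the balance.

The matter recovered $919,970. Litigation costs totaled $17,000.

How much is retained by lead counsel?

$110,203.75

Fee base (net of costs): $919,970 − $17,000 = $902,970
First $171,000 at 36% = $61,560.00
Next $120,000 at 28% = $33,600.00
Next $205,500 at 22.5% = $46,237.50
Remaining $406,470 at 13.5% = $54,873.45
Fee: $61,560.00 + $33,600.00 + $46,237.50 + $54,873.45 = $196,270.95
$196,270.95 exceeds the $168,250 cap, so the fee is capped at $168,250.00.
Referral share: 34.5% of $168,250.00 = $58,046.25; lead counsel retains $168,250.00 − $58,046.25 = $110,203.75.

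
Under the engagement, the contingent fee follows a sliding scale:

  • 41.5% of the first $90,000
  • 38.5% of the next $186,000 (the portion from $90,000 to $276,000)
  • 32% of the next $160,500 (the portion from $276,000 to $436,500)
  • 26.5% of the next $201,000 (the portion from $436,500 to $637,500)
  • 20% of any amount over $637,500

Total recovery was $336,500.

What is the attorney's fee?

$128,320.00

First $90,000 at 41.5% = $37,350.00
Next $186,000 at 38.5% = $71,610.00
Remaining $60,500 at 32% = $19,360.00
Fee: $37,350.00 + $71,610.00 + $19,360.00 = $128,320.00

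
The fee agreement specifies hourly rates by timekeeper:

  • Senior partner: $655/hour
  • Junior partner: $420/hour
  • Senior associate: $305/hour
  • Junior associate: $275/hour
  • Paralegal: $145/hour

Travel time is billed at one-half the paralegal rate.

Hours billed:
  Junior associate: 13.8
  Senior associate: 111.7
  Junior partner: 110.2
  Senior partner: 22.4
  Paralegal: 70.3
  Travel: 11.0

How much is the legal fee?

Senior partner: 22.4 × $655 = $14,672.00
Junior partner: 110.2 × $420 = $46,284.00
Senior associate: 111.7 × $305 = $34,068.50
Junior associate: 13.8 × $275 = $3,795.00
Paralegal: 70.3 × $145 = $10,193.50
Subtotal: $14,672.00 + $46,284.00 + $34,068.50 + $3,795.00 + $10,193.50 = $109,013.00
Travel: 11.0 × ($145 ÷ 2) = 11.0 × $72.50 = $797.50
Total: $109,013.00 + $797.50 = $109,810.50

$109,810.50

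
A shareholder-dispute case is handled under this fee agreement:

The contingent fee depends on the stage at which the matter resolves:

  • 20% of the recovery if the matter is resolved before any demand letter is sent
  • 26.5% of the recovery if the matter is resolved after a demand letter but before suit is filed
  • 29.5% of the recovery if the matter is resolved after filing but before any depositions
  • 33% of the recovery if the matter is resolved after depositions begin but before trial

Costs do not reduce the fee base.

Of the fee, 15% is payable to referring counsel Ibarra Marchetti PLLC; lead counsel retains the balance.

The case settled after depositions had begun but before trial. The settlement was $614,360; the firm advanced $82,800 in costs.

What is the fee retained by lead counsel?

Fee base is the gross recovery, $614,360; costs are reimbursed separately.
The matter settled after depositions had begun but before trial, so the 33% rate applies.
$614,360 × 33% = $202,738.80
Referral share: 15% of $202,738.80 = $30,410.82; lead counsel retains $202,738.80 − $30,410.82 = $172,327.98.

$172,327.98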